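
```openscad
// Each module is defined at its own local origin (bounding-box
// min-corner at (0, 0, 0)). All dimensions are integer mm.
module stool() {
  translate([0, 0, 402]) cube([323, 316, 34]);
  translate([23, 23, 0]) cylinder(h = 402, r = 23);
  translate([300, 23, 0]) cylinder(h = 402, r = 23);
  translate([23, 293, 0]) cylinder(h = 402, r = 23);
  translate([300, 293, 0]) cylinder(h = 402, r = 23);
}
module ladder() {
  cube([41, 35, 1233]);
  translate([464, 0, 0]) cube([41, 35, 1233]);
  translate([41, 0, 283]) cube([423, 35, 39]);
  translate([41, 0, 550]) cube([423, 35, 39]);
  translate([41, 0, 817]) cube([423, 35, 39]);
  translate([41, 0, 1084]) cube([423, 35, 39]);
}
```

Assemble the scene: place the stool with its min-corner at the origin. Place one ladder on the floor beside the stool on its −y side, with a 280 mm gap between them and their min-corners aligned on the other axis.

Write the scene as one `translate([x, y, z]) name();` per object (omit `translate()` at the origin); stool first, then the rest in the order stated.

stool();
translate([0, -315, 0]) ladder();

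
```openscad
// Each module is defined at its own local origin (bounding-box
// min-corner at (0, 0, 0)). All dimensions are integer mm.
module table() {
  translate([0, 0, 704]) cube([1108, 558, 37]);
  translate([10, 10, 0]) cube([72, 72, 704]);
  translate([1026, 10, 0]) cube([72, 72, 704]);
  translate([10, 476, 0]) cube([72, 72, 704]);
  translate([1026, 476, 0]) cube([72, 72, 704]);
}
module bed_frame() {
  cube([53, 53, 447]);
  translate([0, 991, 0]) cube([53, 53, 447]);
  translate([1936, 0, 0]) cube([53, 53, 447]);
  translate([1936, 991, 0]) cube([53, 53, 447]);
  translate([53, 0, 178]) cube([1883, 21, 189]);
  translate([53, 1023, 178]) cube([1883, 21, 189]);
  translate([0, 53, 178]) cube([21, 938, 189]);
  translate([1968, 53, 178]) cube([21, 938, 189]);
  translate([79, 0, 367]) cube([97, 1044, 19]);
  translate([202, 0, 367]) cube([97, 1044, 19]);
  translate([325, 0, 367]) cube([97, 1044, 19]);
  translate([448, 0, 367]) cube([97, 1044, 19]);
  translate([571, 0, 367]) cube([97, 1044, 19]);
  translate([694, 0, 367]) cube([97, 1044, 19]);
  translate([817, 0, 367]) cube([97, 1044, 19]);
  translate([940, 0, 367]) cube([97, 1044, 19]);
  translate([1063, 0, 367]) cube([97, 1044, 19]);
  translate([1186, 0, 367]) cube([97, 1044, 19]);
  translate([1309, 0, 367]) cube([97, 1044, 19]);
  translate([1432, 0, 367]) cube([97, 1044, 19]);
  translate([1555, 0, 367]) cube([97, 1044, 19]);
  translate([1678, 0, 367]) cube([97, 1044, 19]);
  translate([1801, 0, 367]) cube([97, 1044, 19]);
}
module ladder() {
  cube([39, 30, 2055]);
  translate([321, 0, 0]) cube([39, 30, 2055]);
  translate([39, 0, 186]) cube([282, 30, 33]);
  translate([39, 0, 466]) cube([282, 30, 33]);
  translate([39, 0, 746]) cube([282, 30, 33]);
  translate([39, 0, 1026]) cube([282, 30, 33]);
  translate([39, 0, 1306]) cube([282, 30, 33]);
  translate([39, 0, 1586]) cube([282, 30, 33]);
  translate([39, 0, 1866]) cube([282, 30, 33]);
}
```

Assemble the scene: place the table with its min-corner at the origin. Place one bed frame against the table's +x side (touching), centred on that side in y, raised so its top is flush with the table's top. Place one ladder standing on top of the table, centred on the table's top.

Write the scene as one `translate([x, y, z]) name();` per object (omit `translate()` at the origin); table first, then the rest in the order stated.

table();
translate([1108, -243, 294]) bed_frame();
translate([374, 264, 741]) ladder();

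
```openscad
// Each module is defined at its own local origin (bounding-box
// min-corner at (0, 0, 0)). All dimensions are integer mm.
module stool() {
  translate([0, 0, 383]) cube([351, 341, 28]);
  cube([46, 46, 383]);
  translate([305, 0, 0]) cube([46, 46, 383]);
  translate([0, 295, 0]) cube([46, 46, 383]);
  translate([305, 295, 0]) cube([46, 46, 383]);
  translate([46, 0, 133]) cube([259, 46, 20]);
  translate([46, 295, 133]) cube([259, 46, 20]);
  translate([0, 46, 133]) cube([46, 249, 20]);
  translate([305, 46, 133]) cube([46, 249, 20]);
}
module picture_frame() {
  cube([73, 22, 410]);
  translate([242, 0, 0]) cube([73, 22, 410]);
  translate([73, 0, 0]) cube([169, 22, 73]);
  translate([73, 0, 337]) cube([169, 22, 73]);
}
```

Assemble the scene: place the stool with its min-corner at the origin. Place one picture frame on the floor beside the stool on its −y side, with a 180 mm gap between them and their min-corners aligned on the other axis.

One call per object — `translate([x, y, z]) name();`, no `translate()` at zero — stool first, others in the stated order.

stool();
translate([0, -202, 0]) picture_frame();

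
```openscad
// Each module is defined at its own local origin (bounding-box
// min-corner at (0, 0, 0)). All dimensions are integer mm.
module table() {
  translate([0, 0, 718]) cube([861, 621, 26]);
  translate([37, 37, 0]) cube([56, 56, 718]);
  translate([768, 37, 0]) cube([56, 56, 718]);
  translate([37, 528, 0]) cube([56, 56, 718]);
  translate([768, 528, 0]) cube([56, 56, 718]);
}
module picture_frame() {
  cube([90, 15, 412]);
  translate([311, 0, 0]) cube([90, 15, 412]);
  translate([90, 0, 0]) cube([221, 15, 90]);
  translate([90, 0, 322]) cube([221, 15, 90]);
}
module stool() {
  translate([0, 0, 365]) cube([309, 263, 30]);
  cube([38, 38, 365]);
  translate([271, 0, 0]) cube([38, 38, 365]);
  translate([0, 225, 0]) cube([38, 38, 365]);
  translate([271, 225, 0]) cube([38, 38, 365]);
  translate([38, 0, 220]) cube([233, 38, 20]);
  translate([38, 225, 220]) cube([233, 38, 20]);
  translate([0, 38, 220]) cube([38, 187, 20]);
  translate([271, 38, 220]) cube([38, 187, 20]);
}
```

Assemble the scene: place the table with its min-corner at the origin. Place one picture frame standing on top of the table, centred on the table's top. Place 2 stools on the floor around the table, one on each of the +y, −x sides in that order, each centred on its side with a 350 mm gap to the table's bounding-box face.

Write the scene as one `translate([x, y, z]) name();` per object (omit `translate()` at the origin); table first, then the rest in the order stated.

table();
translate([230, 303, 744]) picture_frame();
translate([276, 971, 0]) stool();
translate([-659, 179, 0]) stool();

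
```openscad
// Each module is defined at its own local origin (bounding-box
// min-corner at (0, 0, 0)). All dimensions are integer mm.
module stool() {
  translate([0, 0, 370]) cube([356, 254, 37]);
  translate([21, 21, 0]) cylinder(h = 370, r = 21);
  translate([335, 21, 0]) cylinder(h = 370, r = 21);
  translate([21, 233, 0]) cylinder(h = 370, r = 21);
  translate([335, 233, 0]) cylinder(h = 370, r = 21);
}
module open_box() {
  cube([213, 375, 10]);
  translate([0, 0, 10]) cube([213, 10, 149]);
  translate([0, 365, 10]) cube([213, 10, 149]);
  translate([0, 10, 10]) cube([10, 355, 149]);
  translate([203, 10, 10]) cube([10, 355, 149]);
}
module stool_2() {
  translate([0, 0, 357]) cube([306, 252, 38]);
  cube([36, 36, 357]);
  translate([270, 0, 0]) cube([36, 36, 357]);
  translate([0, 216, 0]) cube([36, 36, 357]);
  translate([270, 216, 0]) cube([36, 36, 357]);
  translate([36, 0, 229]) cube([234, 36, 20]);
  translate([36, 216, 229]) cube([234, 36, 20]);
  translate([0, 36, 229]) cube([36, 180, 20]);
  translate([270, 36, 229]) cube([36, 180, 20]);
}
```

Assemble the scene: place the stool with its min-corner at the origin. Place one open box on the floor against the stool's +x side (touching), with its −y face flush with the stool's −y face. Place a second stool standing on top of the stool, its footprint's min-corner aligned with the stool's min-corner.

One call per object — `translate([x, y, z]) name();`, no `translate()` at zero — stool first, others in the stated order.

stool();
translate([356, 0, 0]) open_box();
translate([0, 0, 407]) stool_2();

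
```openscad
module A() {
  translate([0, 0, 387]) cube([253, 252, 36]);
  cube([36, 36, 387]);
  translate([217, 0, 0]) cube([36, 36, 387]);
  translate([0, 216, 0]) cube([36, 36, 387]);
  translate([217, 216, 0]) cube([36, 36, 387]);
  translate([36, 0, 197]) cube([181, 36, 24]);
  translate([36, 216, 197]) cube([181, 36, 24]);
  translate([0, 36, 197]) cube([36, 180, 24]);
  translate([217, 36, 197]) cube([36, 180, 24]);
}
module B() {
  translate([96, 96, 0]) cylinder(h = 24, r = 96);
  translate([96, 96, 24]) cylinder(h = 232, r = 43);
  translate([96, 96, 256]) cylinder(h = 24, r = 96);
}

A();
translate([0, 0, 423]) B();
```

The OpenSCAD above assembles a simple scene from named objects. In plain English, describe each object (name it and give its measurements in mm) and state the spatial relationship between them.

A is a four-legged stool. The seat is 253×252 mm, 36 mm thick, top at z = 423 mm. It stands on four square legs, each 36×36 mm in cross-section, from z = 0 to the seat underside, each flush with a corner of the seat. Four stretchers, 36 mm wide and 24 mm tall, connect adjacent legs with their undersides at z = 197 mm, each running between the inner faces of the legs it joins and aligned with the legs' outer faces on the other axis.

B is a spool: two coaxial disc flanges of radius 96 mm and thickness 24 mm, joined by a core cylinder of radius 43 mm and height 232 mm. The lower flange rests on z = 0 and the three cylinders share a vertical axis.

The spool is on top of the stool.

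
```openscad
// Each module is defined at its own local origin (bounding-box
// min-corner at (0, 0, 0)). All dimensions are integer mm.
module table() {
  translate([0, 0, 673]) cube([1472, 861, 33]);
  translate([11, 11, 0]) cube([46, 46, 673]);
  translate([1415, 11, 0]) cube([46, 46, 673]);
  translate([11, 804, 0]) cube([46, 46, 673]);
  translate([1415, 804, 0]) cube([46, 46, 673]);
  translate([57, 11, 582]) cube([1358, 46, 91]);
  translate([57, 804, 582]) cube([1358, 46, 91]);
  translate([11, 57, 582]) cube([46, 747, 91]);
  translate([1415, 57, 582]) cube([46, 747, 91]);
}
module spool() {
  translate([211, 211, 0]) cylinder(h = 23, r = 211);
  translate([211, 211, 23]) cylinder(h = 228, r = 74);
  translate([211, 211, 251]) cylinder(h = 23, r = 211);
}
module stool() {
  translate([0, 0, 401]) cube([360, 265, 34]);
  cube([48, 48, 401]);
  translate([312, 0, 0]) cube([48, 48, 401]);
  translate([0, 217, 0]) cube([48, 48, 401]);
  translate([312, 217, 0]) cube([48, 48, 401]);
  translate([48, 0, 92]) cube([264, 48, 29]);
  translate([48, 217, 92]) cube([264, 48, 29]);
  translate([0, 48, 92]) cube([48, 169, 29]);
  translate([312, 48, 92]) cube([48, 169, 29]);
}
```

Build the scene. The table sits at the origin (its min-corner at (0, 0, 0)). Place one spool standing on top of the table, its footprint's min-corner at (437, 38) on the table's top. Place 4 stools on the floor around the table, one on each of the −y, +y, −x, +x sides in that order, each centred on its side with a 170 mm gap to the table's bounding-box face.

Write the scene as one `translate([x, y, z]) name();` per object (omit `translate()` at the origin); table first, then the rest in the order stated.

table();
translate([437, 38, 706]) spool();
translate([556, -435, 0]) stool();
translate([556, 1031, 0]) stool();
translate([-530, 298, 0]) stool();
translate([1642, 298, 0]) stool();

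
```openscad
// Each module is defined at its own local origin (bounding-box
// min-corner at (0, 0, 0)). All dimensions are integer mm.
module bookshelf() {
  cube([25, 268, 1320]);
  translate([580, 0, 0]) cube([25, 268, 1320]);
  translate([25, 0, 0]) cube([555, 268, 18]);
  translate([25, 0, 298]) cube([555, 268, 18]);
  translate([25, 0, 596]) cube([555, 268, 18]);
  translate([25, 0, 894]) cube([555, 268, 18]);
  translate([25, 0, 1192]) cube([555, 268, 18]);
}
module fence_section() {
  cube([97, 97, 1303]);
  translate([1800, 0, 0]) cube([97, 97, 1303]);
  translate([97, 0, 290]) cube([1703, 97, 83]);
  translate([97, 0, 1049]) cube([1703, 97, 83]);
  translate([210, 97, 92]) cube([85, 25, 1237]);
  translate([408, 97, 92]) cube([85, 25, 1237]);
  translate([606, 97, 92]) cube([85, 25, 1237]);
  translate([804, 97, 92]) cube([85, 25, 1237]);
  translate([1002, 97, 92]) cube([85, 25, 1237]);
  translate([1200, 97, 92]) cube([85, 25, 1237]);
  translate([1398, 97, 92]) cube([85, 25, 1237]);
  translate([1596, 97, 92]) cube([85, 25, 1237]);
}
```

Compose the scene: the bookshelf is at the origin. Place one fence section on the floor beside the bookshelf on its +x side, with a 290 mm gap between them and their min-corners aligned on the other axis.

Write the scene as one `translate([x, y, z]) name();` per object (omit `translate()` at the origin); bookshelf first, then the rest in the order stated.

bookshelf();
translate([895, 0, 0]) fence_section();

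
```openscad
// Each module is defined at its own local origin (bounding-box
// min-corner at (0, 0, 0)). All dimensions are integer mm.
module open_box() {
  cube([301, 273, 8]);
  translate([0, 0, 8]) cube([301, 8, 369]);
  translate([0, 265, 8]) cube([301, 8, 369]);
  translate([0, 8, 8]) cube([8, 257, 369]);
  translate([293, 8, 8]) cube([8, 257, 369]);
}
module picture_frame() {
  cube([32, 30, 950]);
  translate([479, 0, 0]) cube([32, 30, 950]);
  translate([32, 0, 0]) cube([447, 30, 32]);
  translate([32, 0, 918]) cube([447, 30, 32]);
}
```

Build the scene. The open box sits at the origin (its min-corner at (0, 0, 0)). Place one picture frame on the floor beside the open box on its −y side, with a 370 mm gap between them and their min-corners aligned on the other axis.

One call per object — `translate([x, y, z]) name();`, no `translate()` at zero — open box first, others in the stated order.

open_box();
translate([0, -400, 0]) picture_frame();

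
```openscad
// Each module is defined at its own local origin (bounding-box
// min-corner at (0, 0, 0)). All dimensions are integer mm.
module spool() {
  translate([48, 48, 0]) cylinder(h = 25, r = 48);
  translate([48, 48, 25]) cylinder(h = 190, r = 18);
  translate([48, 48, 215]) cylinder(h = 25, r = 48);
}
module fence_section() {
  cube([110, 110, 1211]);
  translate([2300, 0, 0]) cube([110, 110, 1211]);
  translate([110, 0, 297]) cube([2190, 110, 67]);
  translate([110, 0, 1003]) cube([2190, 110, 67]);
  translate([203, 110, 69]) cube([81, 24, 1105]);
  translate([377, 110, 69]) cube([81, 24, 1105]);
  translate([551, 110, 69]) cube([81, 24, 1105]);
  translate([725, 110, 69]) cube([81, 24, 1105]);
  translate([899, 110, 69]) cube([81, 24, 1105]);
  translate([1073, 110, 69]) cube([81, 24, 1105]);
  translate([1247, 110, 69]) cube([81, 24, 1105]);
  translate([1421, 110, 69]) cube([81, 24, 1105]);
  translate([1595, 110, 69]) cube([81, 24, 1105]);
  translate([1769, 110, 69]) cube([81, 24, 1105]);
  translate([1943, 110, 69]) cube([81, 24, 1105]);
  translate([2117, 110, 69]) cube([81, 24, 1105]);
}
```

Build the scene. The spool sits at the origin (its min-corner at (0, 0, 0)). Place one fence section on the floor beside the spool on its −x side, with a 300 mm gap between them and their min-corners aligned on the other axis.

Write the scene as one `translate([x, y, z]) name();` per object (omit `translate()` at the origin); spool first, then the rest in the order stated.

spool();
translate([-2710, 0, 0]) fence_section();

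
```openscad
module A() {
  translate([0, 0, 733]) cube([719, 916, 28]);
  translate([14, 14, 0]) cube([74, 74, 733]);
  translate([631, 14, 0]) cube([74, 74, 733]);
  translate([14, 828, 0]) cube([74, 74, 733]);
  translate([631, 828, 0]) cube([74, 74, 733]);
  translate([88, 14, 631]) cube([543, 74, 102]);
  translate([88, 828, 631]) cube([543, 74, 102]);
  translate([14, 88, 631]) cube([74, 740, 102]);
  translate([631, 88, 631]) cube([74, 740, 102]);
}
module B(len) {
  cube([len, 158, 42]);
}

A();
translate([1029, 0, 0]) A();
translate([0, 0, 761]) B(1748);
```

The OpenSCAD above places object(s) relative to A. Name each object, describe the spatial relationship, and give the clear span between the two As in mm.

Second table starts at x = 1029; first ends at x = 719; clear span = 1029 − 719 = 310 mm.

A is a table. B is a beam. A beam spans the tops of two tables. The clear span between the two tables is 310 mm.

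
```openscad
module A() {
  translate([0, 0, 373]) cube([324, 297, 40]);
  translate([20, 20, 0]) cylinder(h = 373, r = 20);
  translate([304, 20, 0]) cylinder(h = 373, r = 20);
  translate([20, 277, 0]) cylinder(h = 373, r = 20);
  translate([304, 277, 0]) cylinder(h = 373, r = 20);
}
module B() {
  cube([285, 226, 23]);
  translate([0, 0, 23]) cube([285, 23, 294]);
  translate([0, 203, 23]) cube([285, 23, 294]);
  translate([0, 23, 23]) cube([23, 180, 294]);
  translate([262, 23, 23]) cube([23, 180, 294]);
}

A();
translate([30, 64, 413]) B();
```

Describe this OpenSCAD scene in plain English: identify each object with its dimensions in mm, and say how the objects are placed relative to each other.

A is a four-legged stool. The seat is 324×297 mm, 40 mm thick, top at z = 413 mm. It stands on four round legs, each 40 mm in diameter, from z = 0 to the seat underside, each leg's axis is inset half a diameter from the nearest pair of seat edges (so the leg's bounding box is flush with the corner).

B is an open-topped rectangular box: outside dimensions 285×226×317 mm, with a uniform wall and base thickness of 23 mm. The base is a full 285×226 slab on the floor; four walls sit on top of the base. The front and back walls (the −y and +y sides) span the full width; the two side walls fit between them.

The open box is on top of the stool.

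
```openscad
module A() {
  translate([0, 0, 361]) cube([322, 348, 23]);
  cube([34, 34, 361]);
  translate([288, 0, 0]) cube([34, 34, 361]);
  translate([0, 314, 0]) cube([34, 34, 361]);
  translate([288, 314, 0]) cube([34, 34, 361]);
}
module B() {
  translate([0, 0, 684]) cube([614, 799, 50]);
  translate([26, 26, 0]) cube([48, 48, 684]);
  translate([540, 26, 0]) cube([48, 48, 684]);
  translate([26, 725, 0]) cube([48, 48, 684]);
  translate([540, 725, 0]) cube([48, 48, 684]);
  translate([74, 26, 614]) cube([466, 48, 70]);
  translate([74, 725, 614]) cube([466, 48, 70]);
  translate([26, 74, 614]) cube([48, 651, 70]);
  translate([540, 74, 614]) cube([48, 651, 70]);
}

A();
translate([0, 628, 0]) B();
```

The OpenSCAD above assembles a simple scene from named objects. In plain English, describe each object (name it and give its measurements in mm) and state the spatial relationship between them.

A is a simple wooden stool: a rectangular seat 322 mm (x) by 348 mm (y), 23 mm thick, top face at z = 384 mm, on four square legs, each 34×34 mm in cross-section. The legs rest on z = 0, each flush with a corner of the seat.

B is a rectangular dining table. The top is 614×799×50 mm with its upper surface at z = 734 mm. It stands on four 48×48 mm square legs, each inset 26 mm from the nearest pair of top edges, running from the floor to the underside of the top. Four apron rails, 48 mm thick and 70 mm tall, run between adjacent legs with their top edges flush with the underside of the top and their outer faces flush with the legs' outer faces.

The table is on the floor beside the stool on its +y side.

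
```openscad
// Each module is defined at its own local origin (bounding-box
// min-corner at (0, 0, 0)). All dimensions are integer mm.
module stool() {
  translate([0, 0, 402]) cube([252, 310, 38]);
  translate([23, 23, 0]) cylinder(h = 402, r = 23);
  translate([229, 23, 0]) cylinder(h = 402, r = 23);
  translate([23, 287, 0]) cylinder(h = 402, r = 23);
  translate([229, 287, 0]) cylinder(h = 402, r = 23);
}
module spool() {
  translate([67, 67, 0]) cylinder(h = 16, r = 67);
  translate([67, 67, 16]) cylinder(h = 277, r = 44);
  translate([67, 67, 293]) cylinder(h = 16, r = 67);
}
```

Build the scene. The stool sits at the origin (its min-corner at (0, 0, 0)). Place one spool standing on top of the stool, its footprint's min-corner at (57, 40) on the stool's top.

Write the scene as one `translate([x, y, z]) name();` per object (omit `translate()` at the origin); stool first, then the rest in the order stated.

stool();
translate([57, 40, 440]) spool();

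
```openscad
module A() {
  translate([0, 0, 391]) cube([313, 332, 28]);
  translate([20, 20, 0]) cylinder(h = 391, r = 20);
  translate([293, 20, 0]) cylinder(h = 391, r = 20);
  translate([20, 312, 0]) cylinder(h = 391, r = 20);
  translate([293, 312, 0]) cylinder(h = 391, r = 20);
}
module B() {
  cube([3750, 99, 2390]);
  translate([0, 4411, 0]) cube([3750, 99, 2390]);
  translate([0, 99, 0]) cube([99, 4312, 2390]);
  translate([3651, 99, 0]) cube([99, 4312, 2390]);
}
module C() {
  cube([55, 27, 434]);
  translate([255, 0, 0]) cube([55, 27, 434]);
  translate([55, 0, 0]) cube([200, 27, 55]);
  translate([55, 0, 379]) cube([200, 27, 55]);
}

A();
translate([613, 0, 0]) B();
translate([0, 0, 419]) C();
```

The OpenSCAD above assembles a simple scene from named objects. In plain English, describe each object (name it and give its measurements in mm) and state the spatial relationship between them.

A is a four-legged stool. The seat is 313×332 mm, 28 mm thick, top at z = 419 mm. It stands on four round legs, each 40 mm in diameter, from z = 0 to the seat underside, each leg's axis is inset half a diameter from the nearest pair of seat edges (so the leg's bounding box is flush with the corner).

B is the wall frame of a small rectangular building: four walls, each 2390 mm tall and 99 mm thick, enclosing a footprint 3750 mm (x) by 4510 mm (y) outside-to-outside, with no floor or roof. The front and back walls (the −y and +y sides) span the full width; the two side walls fit between them.

C is a picture frame with a 200×324 mm rectangular opening (x by z) and a uniform 55 mm border on every side. Frame depth is 27 mm along y. It is built from two vertical stiles running the full outside height and two horizontal rails spanning the gap between the stiles.

The house frame is on the floor beside the stool on its +x side. The picture frame is on top of the stool.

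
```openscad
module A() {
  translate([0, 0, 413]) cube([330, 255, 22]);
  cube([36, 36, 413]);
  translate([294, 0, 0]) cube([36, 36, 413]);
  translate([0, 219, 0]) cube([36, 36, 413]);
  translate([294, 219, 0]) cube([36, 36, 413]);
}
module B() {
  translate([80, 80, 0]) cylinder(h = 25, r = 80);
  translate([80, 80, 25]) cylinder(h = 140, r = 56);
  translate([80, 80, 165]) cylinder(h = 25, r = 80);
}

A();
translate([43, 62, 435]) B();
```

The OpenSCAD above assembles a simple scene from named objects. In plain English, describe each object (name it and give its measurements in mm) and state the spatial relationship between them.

A is a four-legged stool. The seat is 330×255 mm, 22 mm thick, top at z = 435 mm. It stands on four square legs, each 36×36 mm in cross-section, from z = 0 to the seat underside, each flush with a corner of the seat.

B is a spool: two coaxial disc flanges of radius 80 mm and thickness 25 mm, joined by a core cylinder of radius 56 mm and height 140 mm. The lower flange rests on z = 0 and the three cylinders share a vertical axis.

The spool is on top of the stool.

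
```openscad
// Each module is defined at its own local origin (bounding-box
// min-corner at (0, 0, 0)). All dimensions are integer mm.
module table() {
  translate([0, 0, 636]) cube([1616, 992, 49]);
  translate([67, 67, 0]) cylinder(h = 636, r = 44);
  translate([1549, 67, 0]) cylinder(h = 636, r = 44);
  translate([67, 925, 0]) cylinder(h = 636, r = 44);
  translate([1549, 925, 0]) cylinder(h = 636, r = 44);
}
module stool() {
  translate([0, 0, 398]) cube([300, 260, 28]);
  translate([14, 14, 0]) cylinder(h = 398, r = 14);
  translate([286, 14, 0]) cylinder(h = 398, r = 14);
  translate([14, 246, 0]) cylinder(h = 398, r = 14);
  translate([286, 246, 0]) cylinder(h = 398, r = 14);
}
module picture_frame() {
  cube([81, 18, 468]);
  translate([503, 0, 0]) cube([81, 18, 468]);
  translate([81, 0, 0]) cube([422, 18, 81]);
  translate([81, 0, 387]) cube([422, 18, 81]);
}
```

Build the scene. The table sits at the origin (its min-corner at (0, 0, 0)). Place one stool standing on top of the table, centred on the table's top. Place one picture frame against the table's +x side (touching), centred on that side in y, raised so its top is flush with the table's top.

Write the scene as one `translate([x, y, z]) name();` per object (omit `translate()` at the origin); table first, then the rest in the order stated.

table();
translate([658, 366, 685]) stool();
translate([1616, 487, 217]) picture_frame();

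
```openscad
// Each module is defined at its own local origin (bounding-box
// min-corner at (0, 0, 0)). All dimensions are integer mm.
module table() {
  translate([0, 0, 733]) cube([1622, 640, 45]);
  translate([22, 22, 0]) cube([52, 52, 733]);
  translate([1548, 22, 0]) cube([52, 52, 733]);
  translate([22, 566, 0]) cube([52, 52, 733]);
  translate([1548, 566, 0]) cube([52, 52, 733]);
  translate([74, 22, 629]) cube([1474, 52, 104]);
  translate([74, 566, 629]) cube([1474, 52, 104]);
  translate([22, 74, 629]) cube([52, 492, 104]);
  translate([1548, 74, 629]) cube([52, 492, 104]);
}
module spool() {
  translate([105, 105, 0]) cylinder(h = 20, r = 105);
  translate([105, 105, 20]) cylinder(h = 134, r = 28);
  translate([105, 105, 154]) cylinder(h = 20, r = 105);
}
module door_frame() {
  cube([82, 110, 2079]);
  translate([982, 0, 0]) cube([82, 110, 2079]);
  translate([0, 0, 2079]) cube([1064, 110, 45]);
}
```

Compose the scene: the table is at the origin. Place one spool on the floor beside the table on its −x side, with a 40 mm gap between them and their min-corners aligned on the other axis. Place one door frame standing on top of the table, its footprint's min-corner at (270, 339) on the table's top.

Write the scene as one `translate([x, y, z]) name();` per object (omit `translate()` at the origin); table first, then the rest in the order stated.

table();
translate([-250, 0, 0]) spool();
translate([270, 339, 778]) door_frame();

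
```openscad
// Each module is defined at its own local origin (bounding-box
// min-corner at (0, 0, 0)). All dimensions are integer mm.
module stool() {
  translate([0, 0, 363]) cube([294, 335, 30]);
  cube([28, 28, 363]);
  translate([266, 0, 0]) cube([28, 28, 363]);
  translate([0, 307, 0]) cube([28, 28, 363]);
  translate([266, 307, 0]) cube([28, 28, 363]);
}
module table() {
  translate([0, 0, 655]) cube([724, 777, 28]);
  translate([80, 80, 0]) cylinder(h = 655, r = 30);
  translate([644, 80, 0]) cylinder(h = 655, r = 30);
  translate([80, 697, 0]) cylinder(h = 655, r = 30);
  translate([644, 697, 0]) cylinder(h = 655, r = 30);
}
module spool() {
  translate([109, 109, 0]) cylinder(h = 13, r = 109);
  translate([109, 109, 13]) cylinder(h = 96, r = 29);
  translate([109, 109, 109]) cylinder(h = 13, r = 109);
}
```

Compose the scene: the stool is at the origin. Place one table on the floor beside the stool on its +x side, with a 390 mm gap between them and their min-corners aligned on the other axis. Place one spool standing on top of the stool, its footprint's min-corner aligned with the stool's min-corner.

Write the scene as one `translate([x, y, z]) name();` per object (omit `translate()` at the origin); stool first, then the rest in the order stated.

stool();
translate([684, 0, 0]) table();
translate([0, 0, 393]) spool();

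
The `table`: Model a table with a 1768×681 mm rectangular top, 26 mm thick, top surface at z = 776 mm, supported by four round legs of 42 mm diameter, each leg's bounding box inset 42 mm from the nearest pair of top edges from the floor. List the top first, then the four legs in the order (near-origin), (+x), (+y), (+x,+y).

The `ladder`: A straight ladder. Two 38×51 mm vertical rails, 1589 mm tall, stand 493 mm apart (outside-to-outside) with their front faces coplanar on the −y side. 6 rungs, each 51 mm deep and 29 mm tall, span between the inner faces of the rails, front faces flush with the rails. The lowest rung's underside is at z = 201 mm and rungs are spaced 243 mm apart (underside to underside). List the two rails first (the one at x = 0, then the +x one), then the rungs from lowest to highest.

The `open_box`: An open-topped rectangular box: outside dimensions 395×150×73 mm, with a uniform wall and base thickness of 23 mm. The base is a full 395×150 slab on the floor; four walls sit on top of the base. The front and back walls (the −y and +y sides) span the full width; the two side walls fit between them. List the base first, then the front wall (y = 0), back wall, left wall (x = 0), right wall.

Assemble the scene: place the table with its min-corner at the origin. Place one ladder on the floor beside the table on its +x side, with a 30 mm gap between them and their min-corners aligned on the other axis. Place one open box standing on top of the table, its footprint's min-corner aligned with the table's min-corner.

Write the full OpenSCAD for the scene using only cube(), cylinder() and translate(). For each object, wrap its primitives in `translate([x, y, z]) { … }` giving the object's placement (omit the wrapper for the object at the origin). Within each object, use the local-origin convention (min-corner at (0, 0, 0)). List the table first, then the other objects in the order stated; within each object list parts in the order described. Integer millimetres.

translate([0, 0, 750]) cube([1768, 681, 26]);
translate([63, 63, 0]) cylinder(h = 750, r = 21);
translate([1705, 63, 0]) cylinder(h = 750, r = 21);
translate([63, 618, 0]) cylinder(h = 750, r = 21);
translate([1705, 618, 0]) cylinder(h = 750, r = 21);
translate([1798, 0, 0]) {
  cube([38, 51, 1589]);
  translate([455, 0, 0]) cube([38, 51, 1589]);
  translate([38, 0, 201]) cube([417, 51, 29]);
  translate([38, 0, 444]) cube([417, 51, 29]);
  translate([38, 0, 687]) cube([417, 51, 29]);
  translate([38, 0, 930]) cube([417, 51, 29]);
  translate([38, 0, 1173]) cube([417, 51, 29]);
  translate([38, 0, 1416]) cube([417, 51, 29]);
}
translate([0, 0, 776]) {
  cube([395, 150, 23]);
  translate([0, 0, 23]) cube([395, 23, 50]);
  translate([0, 127, 23]) cube([395, 23, 50]);
  translate([0, 23, 23]) cube([23, 104, 50]);
  translate([372, 23, 23]) cube([23, 104, 50]);
}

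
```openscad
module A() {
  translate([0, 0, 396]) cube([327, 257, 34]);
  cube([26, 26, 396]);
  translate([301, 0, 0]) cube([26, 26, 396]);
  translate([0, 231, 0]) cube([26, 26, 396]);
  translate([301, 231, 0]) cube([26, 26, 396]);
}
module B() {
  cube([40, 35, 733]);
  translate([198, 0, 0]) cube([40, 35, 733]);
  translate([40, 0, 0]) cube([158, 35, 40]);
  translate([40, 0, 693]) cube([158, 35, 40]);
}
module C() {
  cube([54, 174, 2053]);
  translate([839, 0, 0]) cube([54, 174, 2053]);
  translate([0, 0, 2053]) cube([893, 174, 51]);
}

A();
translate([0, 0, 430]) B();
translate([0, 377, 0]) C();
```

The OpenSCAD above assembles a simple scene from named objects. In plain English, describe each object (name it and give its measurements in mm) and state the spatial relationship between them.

A is a four-legged stool. The seat is a 327×257×34 mm slab whose top surface is at z = 430 mm; four square legs, each 26×26 mm in cross-section, run from the floor (z = 0) to the underside of the seat, each flush with a corner of the seat.

B is a picture frame with a 158×653 mm rectangular opening (x by z) and a uniform 40 mm border on every side. Frame depth is 35 mm along y. It is built from two vertical stiles running the full outside height and two horizontal rails spanning the gap between the stiles.

C is a door frame. The clear opening is 785 mm wide and 2053 mm high. Two 54 mm wide jambs, 174 mm deep, stand either side of the opening from the floor to the top of the opening. A 51 mm thick head sits across the top of both jambs, spanning the full outside width of the frame.

The picture frame is on top of the stool. The door frame is on the floor beside the stool on its +y side.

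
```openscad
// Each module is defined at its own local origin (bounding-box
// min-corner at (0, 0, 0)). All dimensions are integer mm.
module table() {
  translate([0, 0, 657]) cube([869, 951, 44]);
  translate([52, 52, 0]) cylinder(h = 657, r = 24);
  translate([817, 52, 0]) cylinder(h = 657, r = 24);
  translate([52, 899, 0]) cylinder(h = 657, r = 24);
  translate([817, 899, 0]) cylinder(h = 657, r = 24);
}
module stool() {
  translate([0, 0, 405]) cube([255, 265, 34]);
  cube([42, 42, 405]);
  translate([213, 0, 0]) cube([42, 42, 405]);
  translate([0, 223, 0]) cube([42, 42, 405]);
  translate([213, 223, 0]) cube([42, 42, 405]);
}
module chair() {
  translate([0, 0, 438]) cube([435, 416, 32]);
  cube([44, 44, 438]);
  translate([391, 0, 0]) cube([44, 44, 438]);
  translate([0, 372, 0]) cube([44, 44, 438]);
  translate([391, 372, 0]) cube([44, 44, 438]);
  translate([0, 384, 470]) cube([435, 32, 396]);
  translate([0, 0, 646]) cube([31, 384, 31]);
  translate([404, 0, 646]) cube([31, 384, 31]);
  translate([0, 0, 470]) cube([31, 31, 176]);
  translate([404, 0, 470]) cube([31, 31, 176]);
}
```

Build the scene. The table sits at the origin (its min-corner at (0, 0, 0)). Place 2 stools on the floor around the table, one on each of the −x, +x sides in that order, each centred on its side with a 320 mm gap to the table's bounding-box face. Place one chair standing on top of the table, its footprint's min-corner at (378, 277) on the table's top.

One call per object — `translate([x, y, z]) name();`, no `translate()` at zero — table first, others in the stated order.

table();
translate([-575, 343, 0]) stool();
translate([1189, 343, 0]) stool();
translate([378, 277, 701]) chair();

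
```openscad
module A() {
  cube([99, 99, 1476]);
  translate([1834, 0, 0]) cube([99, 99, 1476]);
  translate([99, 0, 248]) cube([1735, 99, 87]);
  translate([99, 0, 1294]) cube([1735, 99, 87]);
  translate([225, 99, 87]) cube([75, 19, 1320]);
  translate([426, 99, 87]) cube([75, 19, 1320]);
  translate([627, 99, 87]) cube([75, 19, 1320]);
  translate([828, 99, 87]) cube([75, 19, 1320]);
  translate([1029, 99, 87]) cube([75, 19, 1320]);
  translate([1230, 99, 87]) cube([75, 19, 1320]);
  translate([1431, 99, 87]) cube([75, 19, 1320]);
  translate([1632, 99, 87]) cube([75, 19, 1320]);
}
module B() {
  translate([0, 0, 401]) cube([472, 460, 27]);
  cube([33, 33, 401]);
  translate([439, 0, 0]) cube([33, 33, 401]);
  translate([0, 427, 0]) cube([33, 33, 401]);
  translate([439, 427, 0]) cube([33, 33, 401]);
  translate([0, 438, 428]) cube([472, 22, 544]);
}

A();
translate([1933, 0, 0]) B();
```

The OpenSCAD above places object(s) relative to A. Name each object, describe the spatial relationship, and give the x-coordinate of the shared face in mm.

The fence section's +x face and the chair's −x face are both at x = 1933 mm.

A is a fence section. B is a chair. The chair is against the fence section's +x side, with their −y faces flush. The x-coordinate of the shared face is 1933 mm.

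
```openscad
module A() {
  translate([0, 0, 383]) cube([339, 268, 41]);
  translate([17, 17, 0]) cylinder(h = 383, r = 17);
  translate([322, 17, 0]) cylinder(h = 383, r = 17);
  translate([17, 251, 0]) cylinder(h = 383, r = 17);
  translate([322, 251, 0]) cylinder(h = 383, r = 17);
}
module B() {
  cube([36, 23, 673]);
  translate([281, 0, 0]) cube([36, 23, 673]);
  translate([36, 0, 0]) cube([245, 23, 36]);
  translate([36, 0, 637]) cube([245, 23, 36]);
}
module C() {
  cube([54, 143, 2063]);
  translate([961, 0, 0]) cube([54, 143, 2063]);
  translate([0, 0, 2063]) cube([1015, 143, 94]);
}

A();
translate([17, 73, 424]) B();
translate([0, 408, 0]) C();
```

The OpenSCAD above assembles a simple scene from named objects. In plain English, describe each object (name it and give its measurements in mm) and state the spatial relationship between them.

A is a four-legged stool. The seat is 339×268 mm, 41 mm thick, top at z = 424 mm. It stands on four round legs, each 34 mm in diameter, from z = 0 to the seat underside, each leg's axis is inset half a diameter from the nearest pair of seat edges (so the leg's bounding box is flush with the corner).

B is a rectangular picture frame lying in the x–z plane (depth along y). The opening is 245 mm wide (x) by 601 mm tall (z), surrounded by a border 36 mm wide on all four sides. The frame is 23 mm deep and is made of two full-height vertical stiles with two horizontal rails fitted between them.

C is a door frame. The clear opening is 907 mm wide and 2063 mm high. Two 54 mm wide jambs, 143 mm deep, stand either side of the opening from the floor to the top of the opening. A 94 mm thick head sits across the top of both jambs, spanning the full outside width of the frame.

The picture frame is on top of the stool. The door frame is on the floor beside the stool on its +y side.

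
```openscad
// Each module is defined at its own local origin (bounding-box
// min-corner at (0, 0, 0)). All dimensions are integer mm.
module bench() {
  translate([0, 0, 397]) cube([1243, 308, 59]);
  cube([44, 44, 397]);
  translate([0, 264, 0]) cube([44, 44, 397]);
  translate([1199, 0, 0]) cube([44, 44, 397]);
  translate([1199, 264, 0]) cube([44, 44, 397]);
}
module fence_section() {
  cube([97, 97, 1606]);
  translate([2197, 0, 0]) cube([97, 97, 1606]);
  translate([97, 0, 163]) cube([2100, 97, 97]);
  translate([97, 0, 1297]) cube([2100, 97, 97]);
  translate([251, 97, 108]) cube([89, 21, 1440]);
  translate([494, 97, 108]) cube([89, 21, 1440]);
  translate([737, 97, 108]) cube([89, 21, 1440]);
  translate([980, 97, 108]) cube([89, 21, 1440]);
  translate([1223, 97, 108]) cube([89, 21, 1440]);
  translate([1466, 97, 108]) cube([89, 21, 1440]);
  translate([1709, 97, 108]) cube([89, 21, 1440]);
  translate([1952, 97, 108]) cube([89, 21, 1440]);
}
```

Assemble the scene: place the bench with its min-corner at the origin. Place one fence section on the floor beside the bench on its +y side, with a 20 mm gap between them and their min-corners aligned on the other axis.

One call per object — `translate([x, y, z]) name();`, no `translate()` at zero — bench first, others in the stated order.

bench();
translate([0, 328, 0]) fence_section();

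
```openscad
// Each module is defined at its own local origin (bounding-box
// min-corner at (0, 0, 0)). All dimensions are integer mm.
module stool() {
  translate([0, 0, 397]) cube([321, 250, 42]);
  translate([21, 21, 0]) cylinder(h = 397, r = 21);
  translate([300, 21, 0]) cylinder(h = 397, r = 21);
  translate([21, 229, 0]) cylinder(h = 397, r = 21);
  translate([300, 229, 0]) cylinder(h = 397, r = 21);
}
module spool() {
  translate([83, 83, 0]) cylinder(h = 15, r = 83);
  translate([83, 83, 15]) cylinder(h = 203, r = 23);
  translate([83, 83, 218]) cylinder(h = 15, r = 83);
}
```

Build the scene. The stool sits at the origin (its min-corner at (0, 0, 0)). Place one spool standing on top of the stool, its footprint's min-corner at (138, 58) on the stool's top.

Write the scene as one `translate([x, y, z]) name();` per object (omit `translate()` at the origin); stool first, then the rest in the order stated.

stool();
translate([138, 58, 439]) spool();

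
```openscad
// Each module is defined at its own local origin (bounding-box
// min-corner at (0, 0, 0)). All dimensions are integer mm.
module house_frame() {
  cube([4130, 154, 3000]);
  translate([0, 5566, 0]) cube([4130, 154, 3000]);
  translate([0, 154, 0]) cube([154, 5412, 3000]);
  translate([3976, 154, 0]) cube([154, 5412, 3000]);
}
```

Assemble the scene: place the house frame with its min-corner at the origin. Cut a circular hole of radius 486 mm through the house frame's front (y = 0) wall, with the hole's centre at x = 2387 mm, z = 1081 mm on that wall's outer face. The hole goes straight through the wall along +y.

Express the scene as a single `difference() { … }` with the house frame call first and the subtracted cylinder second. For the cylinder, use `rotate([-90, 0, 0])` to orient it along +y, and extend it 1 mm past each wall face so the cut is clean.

difference() {
  house_frame();
  translate([2387, -1, 1081]) rotate([-90, 0, 0]) cylinder(h = 156, r = 486);
}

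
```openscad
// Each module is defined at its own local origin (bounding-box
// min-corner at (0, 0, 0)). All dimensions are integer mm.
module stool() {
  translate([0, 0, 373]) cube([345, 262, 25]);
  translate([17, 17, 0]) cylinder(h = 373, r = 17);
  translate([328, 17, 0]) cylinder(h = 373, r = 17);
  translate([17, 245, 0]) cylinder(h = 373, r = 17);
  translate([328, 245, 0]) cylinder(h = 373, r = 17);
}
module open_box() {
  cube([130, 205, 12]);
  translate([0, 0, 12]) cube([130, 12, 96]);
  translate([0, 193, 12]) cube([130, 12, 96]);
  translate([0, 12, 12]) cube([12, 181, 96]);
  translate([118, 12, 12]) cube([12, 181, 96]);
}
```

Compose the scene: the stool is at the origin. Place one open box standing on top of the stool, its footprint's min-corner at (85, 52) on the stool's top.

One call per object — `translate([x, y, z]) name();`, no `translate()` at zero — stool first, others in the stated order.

stool();
translate([85, 52, 398]) open_box();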